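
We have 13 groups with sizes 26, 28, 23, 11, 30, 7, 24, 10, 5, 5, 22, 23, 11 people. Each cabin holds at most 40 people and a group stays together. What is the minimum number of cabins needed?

Total = 30 + 28 + 26 + 24 + 23 + 23 + 22 + 11 + 11 + 10 + 7 + 5 + 5 = 225 people.
Lower bound: ⌈225/40⌉ = 6 cabins.
Also, 7 groups each exceed 20 people, and no two of those can share a cabin, so at least 7 cabins are needed.
A packing using 7 cabins:
  cabin 1: 30 + 10 = 40
  cabin 2: 28 + 11 = 39
  cabin 3: 26 + 11 = 37
  cabin 4: 24 + 7 + 5 = 36
  cabin 5: 23 + 5 = 28
  cabin 6: 23 = 23
  cabin 7: 22 = 22
This matches the lower bound, so 7 is optimal.

7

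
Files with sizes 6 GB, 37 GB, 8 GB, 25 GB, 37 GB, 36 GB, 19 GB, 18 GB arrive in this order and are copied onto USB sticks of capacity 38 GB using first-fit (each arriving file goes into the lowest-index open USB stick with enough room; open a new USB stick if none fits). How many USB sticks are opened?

  6 → USB stick 1 (new)  [load 6/38]
  37 → USB stick 2 (new)  [load 37/38]
  8 → USB stick 1  [load 14/38]
  25 → USB stick 3 (new)  [load 25/38]
  37 → USB stick 4 (new)  [load 37/38]
  36 → USB stick 5 (new)  [load 36/38]
  19 → USB stick 1  [load 33/38]
  18 → USB stick 6 (new)  [load 18/38]
6 USB sticks opened.

6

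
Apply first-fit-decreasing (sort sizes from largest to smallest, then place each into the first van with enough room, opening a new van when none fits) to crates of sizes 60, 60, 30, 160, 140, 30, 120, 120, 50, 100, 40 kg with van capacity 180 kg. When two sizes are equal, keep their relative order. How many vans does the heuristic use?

6

Sorted descending: 160, 140, 120, 120, 100, 60, 60, 50, 40, 30, 30.
  160 → van 1 (new)  [load 160/180]
  140 → van 2 (new)  [load 140/180]
  120 → van 3 (new)  [load 120/180]
  120 → van 4 (new)  [load 120/180]
  100 → van 5 (new)  [load 100/180]
  60 → van 3  [load 180/180]
  60 → van 4  [load 180/180]
  50 → van 5  [load 150/180]
  40 → van 2  [load 180/180]
  30 → van 5  [load 180/180]
  30 → van 6 (new)  [load 30/180]
6 vans opened.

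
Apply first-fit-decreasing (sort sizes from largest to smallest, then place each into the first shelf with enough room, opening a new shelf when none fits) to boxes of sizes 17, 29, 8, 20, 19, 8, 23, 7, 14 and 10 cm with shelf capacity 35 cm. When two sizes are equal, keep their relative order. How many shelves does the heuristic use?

5

Sorted descending: 29, 23, 20, 19, 17, 14, 10, 8, 8, 7.
  29 → shelf 1 (new)  [load 29/35]
  23 → shelf 2 (new)  [load 23/35]
  20 → shelf 3 (new)  [load 20/35]
  19 → shelf 4 (new)  [load 19/35]
  17 → shelf 5 (new)  [load 17/35]
  14 → shelf 3  [load 34/35]
  10 → shelf 2  [load 33/35]
  8 → shelf 4  [load 27/35]
  8 → shelf 4  [load 35/35]
  7 → shelf 5  [load 24/35]
5 shelves opened.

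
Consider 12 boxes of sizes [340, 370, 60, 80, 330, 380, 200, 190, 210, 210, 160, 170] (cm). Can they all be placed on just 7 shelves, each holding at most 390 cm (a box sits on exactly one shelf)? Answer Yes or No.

Total = 2700 cm; ⌈2700/390⌉ = 7.
The bound of 7 does not rule out 7, but exhaustive search shows no assignment into 7 shelves of capacity 390 cm exists — the minimum is 8.

No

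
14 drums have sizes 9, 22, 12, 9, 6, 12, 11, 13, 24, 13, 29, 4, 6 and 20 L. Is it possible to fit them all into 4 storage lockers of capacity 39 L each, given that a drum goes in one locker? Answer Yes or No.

No

Total = 190 L; ⌈190/39⌉ = 5.
At least 5 storage lockers are required, but only 4 are allowed.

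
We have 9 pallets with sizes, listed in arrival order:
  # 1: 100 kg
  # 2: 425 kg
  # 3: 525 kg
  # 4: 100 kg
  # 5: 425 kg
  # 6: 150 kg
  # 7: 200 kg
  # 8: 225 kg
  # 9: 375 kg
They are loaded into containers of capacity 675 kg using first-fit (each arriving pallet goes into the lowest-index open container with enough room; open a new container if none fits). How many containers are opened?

4

  100 → container 1 (new)  [load 100/675]
  425 → container 1  [load 525/675]
  525 → container 2 (new)  [load 525/675]
  100 → container 1  [load 625/675]
  425 → container 3 (new)  [load 425/675]
  150 → container 2  [load 675/675]
  200 → container 3  [load 625/675]
  225 → container 4 (new)  [load 225/675]
  375 → container 4  [load 600/675]
4 containers opened.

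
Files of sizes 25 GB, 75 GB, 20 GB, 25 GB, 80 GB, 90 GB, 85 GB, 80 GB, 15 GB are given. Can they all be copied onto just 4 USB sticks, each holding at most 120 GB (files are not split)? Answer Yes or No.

Total = 495 GB; ⌈495/120⌉ = 5.
At least 5 USB sticks are required, but only 4 are allowed.

No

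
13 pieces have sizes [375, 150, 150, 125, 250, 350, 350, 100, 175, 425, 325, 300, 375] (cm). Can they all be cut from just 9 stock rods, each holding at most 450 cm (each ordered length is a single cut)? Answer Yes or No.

A valid assignment using 9 stock rods:
  stock rod 1: 425 = 425
  stock rod 2: 375 = 375
  stock rod 3: 375 = 375
  stock rod 4: 350 + 100 = 450
  stock rod 5: 350 = 350
  stock rod 6: 325 + 125 = 450
  stock rod 7: 300 + 150 = 450
  stock rod 8: 250 + 175 = 425
  stock rod 9: 150 = 150
Every load is within 450 cm, so 9 stock rods suffice.

Yes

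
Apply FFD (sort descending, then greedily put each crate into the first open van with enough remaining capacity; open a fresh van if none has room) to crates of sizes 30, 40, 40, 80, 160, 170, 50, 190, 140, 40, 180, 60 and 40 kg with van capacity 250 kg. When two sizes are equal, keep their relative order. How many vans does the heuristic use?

Sorted descending: 190, 180, 170, 160, 140, 80, 60, 50, 40, 40, 40, 40, 30.
  190 → van 1 (new)  [load 190/250]
  180 → van 2 (new)  [load 180/250]
  170 → van 3 (new)  [load 170/250]
  160 → van 4 (new)  [load 160/250]
  140 → van 5 (new)  [load 140/250]
  80 → van 3  [load 250/250]
  60 → van 1  [load 250/250]
  50 → van 2  [load 230/250]
  40 → van 4  [load 200/250]
  40 → van 4  [load 240/250]
  40 → van 5  [load 180/250]
  40 → van 5  [load 220/250]
  30 → van 5  [load 250/250]
5 vans opened.

5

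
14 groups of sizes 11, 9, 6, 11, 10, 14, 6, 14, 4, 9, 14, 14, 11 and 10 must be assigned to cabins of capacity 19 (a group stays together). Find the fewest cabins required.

Total = 14 + 14 + 14 + 14 + 11 + 11 + 11 + 10 + 10 + 9 + 9 + 6 + 6 + 4 = 143.
Lower bound: ⌈143/19⌉ = 8 cabins.
Also, 9 groups each exceed 19/2, and no two of those can share a cabin, so at least 9 cabins are needed.
A packing using 9 cabins:
  cabin 1: 14 + 4 = 18
  cabin 2: 14 = 14
  cabin 3: 14 = 14
  cabin 4: 14 = 14
  cabin 5: 11 + 6 = 17
  cabin 6: 11 + 6 = 17
  cabin 7: 11 = 11
  cabin 8: 10 + 9 = 19
  cabin 9: 10 + 9 = 19
This matches the lower bound, so 9 is optimal.

9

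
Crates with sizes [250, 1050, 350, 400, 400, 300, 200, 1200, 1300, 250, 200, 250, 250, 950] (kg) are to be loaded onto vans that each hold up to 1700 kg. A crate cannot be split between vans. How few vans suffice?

Total = 1300 + 1200 + 1050 + 950 + 400 + 400 + 350 + 300 + 250 + 250 + 250 + 250 + 200 + 200 = 7350 kg.
Lower bound: ⌈7350/1700⌉ = 5 vans.
A packing using 5 vans:
  van 1: 1300 + 400 = 1700
  van 2: 1200 + 400 = 1600
  van 3: 1050 + 350 + 300 = 1700
  van 4: 950 + 250 + 250 + 250 = 1700
  van 5: 250 + 200 + 200 = 650
This matches the lower bound, so 5 is optimal.

5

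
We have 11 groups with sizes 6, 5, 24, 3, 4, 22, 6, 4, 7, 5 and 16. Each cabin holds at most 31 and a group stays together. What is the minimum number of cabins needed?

4

Total = 24 + 22 + 16 + 7 + 6 + 6 + 5 + 5 + 4 + 4 + 3 = 102.
Lower bound: ⌈102/31⌉ = 4 cabins.
A packing using 4 cabins:
  cabin 1: 24 + 7 = 31
  cabin 2: 22 + 6 + 3 = 31
  cabin 3: 16 + 6 + 5 + 4 = 31
  cabin 4: 5 + 4 = 9
This matches the lower bound, so 4 is optimal.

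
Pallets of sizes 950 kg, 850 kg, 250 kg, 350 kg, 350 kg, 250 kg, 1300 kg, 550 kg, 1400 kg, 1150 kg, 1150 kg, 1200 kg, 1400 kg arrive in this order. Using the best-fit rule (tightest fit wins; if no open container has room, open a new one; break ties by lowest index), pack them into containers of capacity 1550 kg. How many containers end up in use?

  950 → container 1 (new)  [load 950/1550]
  850 → container 2 (new)  [load 850/1550]
  250 → container 1  [load 1200/1550]
  350 → container 1  [load 1550/1550]
  350 → container 2  [load 1200/1550]
  250 → container 2  [load 1450/1550]
  1300 → container 3 (new)  [load 1300/1550]
  550 → container 4 (new)  [load 550/1550]
  1400 → container 5 (new)  [load 1400/1550]
  1150 → container 6 (new)  [load 1150/1550]
  1150 → container 7 (new)  [load 1150/1550]
  1200 → container 8 (new)  [load 1200/1550]
  1400 → container 9 (new)  [load 1400/1550]
9 containers opened.

9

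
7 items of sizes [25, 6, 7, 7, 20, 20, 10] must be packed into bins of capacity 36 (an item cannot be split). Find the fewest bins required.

Total = 25 + 20 + 20 + 10 + 7 + 7 + 6 = 95.
Lower bound: ⌈95/36⌉ = 3 bins.
A packing using 3 bins:
  bin 1: 25 + 10 = 35
  bin 2: 20 + 7 + 7 = 34
  bin 3: 20 + 6 = 26
This matches the lower bound, so 3 is optimal.

3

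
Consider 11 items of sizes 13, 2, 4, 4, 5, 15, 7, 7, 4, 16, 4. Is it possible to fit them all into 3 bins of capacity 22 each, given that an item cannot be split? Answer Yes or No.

Total = 81; ⌈81/22⌉ = 4.
At least 4 bins are required, but only 3 are allowed.

No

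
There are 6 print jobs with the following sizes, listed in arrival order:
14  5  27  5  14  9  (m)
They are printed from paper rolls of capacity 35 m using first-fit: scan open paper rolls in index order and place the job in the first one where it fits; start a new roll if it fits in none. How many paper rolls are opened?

3

  14 → roll 1 (new)  [load 14/35]
  5 → roll 1  [load 19/35]
  27 → roll 2 (new)  [load 27/35]
  5 → roll 1  [load 24/35]
  14 → roll 3 (new)  [load 14/35]
  9 → roll 1  [load 33/35]
3 paper rolls opened.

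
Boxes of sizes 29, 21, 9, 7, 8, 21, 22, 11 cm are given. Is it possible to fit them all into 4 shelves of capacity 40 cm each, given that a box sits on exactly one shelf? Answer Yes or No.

Yes

A valid assignment using 4 shelves:
  shelf 1: 29 + 11 = 40
  shelf 2: 22 + 9 + 8 = 39
  shelf 3: 21 + 7 = 28
  shelf 4: 21 = 21
Every load is within 40 cm, so 4 shelves suffice.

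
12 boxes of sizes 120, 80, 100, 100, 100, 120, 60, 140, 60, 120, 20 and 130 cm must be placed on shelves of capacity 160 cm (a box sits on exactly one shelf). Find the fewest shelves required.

9

Total = 140 + 130 + 120 + 120 + 120 + 100 + 100 + 100 + 80 + 60 + 60 + 20 = 1150 cm.
Lower bound: ⌈1150/160⌉ = 8 shelves.
A packing using 9 shelves:
  shelf 1: 140 + 20 = 160
  shelf 2: 130 = 130
  shelf 3: 120 = 120
  shelf 4: 120 = 120
  shelf 5: 120 = 120
  shelf 6: 100 + 60 = 160
  shelf 7: 100 + 60 = 160
  shelf 8: 100 = 100
  shelf 9: 80 = 80
No arrangement into 8 shelves stays within capacity, so 9 is optimal.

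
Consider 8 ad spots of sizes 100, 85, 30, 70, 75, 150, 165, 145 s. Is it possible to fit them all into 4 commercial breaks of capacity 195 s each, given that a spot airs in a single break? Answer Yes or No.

Total = 820 s; ⌈820/195⌉ = 5.
At least 5 commercial breaks are required, but only 4 are allowed.

No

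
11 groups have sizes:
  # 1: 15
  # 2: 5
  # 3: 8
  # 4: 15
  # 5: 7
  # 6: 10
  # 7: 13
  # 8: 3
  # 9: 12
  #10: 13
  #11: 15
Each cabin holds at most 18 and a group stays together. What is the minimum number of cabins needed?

8

Total = 15 + 15 + 15 + 13 + 13 + 12 + 10 + 8 + 7 + 5 + 3 = 116.
Lower bound: ⌈116/18⌉ = 7 cabins.
A packing using 8 cabins:
  cabin 1: 15 + 3 = 18
  cabin 2: 15 = 15
  cabin 3: 15 = 15
  cabin 4: 13 + 5 = 18
  cabin 5: 13 = 13
  cabin 6: 12 = 12
  cabin 7: 10 + 8 = 18
  cabin 8: 7 = 7
No arrangement into 7 cabins stays within capacity, so 8 is optimal.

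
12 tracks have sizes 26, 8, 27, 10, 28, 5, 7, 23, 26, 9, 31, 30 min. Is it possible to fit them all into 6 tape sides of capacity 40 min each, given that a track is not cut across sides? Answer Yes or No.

No

Total = 230 min; ⌈230/40⌉ = 6.
7 tracks each exceed half the capacity and cannot share a side, forcing at least 7 tape sides.
At least 7 tape sides are required, but only 6 are allowed.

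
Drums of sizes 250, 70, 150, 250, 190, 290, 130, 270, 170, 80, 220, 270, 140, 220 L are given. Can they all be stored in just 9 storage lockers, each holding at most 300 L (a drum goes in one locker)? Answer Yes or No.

Total = 2700 L; ⌈2700/300⌉ = 9.
The bound of 9 does not rule out 9, but exhaustive search shows no assignment into 9 storage lockers of capacity 300 L exists — the minimum is 10.

No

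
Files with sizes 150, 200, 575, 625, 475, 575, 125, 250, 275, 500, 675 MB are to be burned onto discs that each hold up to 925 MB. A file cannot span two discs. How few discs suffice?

Total = 675 + 625 + 575 + 575 + 500 + 475 + 275 + 250 + 200 + 150 + 125 = 4425 MB.
Lower bound: ⌈4425/925⌉ = 5 discs.
Also, 6 files each exceed 925/2 MB, and no two of those can share a disc, so at least 6 discs are needed.
A packing using 6 discs:
  disc 1: 675 + 250 = 925
  disc 2: 625 + 275 = 900
  disc 3: 575 + 200 + 150 = 925
  disc 4: 575 + 125 = 700
  disc 5: 500 = 500
  disc 6: 475 = 475
This matches the lower bound, so 6 is optimal.

6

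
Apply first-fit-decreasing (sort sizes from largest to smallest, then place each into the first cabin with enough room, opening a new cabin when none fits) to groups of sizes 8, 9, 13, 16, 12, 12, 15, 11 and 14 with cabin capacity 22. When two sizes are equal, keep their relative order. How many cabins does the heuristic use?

7

Sorted descending: 16, 15, 14, 13, 12, 12, 11, 9, 8.
  16 → cabin 1 (new)  [load 16/22]
  15 → cabin 2 (new)  [load 15/22]
  14 → cabin 3 (new)  [load 14/22]
  13 → cabin 4 (new)  [load 13/22]
  12 → cabin 5 (new)  [load 12/22]
  12 → cabin 6 (new)  [load 12/22]
  11 → cabin 7 (new)  [load 11/22]
  9 → cabin 4  [load 22/22]
  8 → cabin 3  [load 22/22]
7 cabins opened.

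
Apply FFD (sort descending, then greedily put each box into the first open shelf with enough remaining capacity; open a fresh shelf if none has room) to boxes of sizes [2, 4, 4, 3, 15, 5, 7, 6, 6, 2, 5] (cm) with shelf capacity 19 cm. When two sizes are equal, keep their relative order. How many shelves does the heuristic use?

4

Sorted descending: 15, 7, 6, 6, 5, 5, 4, 4, 3, 2, 2.
  15 → shelf 1 (new)  [load 15/19]
  7 → shelf 2 (new)  [load 7/19]
  6 → shelf 2  [load 13/19]
  6 → shelf 2  [load 19/19]
  5 → shelf 3 (new)  [load 5/19]
  5 → shelf 3  [load 10/19]
  4 → shelf 1  [load 19/19]
  4 → shelf 3  [load 14/19]
  3 → shelf 3  [load 17/19]
  2 → shelf 3  [load 19/19]
  2 → shelf 4 (new)  [load 2/19]
4 shelves opened.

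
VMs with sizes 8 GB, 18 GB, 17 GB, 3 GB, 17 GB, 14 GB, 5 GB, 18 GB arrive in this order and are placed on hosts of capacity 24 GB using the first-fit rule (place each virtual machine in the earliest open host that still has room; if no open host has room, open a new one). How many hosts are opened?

6

  8 → host 1 (new)  [load 8/24]
  18 → host 2 (new)  [load 18/24]
  17 → host 3 (new)  [load 17/24]
  3 → host 1  [load 11/24]
  17 → host 4 (new)  [load 17/24]
  14 → host 5 (new)  [load 14/24]
  5 → host 1  [load 16/24]
  18 → host 6 (new)  [load 18/24]
6 hosts opened.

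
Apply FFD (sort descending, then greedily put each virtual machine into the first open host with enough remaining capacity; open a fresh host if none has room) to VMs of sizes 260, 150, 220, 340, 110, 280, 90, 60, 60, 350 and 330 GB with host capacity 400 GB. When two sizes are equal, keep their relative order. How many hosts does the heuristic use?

6

Sorted descending: 350, 340, 330, 280, 260, 220, 150, 110, 90, 60, 60.
  350 → host 1 (new)  [load 350/400]
  340 → host 2 (new)  [load 340/400]
  330 → host 3 (new)  [load 330/400]
  280 → host 4 (new)  [load 280/400]
  260 → host 5 (new)  [load 260/400]
  220 → host 6 (new)  [load 220/400]
  150 → host 6  [load 370/400]
  110 → host 4  [load 390/400]
  90 → host 5  [load 350/400]
  60 → host 2  [load 400/400]
  60 → host 3  [load 390/400]
6 hosts opened.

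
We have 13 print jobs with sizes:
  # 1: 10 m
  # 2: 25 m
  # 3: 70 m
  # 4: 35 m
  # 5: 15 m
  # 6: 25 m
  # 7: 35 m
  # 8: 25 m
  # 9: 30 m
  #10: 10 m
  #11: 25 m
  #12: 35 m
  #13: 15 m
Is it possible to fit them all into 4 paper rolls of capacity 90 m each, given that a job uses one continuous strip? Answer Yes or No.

A valid assignment using 4 paper rolls:
  roll 1: 70 + 15 = 85
  roll 2: 35 + 35 + 10 + 10 = 90
  roll 3: 35 + 30 + 25 = 90
  roll 4: 25 + 25 + 25 + 15 = 90
Every load is within 90 m, so 4 paper rolls suffice.

Yes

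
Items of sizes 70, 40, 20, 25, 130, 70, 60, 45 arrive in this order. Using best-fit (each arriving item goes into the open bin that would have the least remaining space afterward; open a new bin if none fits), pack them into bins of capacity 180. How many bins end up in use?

  70 → bin 1 (new)  [load 70/180]
  40 → bin 1  [load 110/180]
  20 → bin 1  [load 130/180]
  25 → bin 1  [load 155/180]
  130 → bin 2 (new)  [load 130/180]
  70 → bin 3 (new)  [load 70/180]
  60 → bin 3  [load 130/180]
  45 → bin 2  [load 175/180]
3 bins opened.

3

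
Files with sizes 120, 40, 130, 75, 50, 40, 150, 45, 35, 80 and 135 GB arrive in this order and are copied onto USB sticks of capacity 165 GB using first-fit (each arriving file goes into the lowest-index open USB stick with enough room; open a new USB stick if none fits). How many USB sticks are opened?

  120 → USB stick 1 (new)  [load 120/165]
  40 → USB stick 1  [load 160/165]
  130 → USB stick 2 (new)  [load 130/165]
  75 → USB stick 3 (new)  [load 75/165]
  50 → USB stick 3  [load 125/165]
  40 → USB stick 3  [load 165/165]
  150 → USB stick 4 (new)  [load 150/165]
  45 → USB stick 5 (new)  [load 45/165]
  35 → USB stick 2  [load 165/165]
  80 → USB stick 5  [load 125/165]
  135 → USB stick 6 (new)  [load 135/165]
6 USB sticks opened.

6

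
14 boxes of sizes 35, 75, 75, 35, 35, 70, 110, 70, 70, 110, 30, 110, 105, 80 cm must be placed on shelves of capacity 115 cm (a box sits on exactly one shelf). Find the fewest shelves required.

10

Total = 110 + 110 + 110 + 105 + 80 + 75 + 75 + 70 + 70 + 70 + 35 + 35 + 35 + 30 = 1010 cm.
Lower bound: ⌈1010/115⌉ = 9 shelves.
Also, 10 boxes each exceed 115/2 cm, and no two of those can share a shelf, so at least 10 shelves are needed.
A packing using 10 shelves:
  shelf 1: 110 = 110
  shelf 2: 110 = 110
  shelf 3: 110 = 110
  shelf 4: 105 = 105
  shelf 5: 80 + 35 = 115
  shelf 6: 75 + 35 = 110
  shelf 7: 75 + 35 = 110
  shelf 8: 70 + 30 = 100
  shelf 9: 70 = 70
  shelf 10: 70 = 70
This matches the lower bound, so 10 is optimal.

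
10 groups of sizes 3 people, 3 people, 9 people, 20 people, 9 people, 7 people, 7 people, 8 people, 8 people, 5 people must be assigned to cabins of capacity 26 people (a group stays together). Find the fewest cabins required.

Total = 20 + 9 + 9 + 8 + 8 + 7 + 7 + 5 + 3 + 3 = 79 people.
Lower bound: ⌈79/26⌉ = 4 cabins.
A packing using 4 cabins:
  cabin 1: 20 + 5 = 25
  cabin 2: 9 + 9 + 8 = 26
  cabin 3: 8 + 7 + 7 + 3 = 25
  cabin 4: 3 = 3
This matches the lower bound, so 4 is optimal.

4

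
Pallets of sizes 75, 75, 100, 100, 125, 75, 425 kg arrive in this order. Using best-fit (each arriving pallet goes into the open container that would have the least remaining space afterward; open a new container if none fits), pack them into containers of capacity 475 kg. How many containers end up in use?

  75 → container 1 (new)  [load 75/475]
  75 → container 1  [load 150/475]
  100 → container 1  [load 250/475]
  100 → container 1  [load 350/475]
  125 → container 1  [load 475/475]
  75 → container 2 (new)  [load 75/475]
  425 → container 3 (new)  [load 425/475]
3 containers opened.

3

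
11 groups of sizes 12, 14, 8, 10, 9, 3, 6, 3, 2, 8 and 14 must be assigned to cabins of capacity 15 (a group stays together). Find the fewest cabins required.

Total = 14 + 14 + 12 + 10 + 9 + 8 + 8 + 6 + 3 + 3 + 2 = 89.
Lower bound: ⌈89/15⌉ = 6 cabins.
Also, 7 groups each exceed 15/2, and no two of those can share a cabin, so at least 7 cabins are needed.
A packing using 7 cabins:
  cabin 1: 14 = 14
  cabin 2: 14 = 14
  cabin 3: 12 + 3 = 15
  cabin 4: 10 + 3 + 2 = 15
  cabin 5: 9 + 6 = 15
  cabin 6: 8 = 8
  cabin 7: 8 = 8
This matches the lower bound, so 7 is optimal.

7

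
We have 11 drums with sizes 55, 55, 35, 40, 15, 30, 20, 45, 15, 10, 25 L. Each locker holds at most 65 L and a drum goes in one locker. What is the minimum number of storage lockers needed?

Total = 55 + 55 + 45 + 40 + 35 + 30 + 25 + 20 + 15 + 15 + 10 = 345 L.
Lower bound: ⌈345/65⌉ = 6 storage lockers.
A packing using 6 storage lockers:
  locker 1: 55 + 10 = 65
  locker 2: 55 = 55
  locker 3: 45 + 20 = 65
  locker 4: 40 + 25 = 65
  locker 5: 35 + 30 = 65
  locker 6: 15 + 15 = 30
This matches the lower bound, so 6 is optimal.

6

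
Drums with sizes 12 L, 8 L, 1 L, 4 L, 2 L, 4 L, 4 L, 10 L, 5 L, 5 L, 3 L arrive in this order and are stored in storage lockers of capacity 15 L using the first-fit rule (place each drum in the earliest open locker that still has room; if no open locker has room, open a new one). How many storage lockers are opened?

  12 → locker 1 (new)  [load 12/15]
  8 → locker 2 (new)  [load 8/15]
  1 → locker 1  [load 13/15]
  4 → locker 2  [load 12/15]
  2 → locker 1  [load 15/15]
  4 → locker 3 (new)  [load 4/15]
  4 → locker 3  [load 8/15]
  10 → locker 4 (new)  [load 10/15]
  5 → locker 3  [load 13/15]
  5 → locker 4  [load 15/15]
  3 → locker 2  [load 15/15]
4 storage lockers opened.

4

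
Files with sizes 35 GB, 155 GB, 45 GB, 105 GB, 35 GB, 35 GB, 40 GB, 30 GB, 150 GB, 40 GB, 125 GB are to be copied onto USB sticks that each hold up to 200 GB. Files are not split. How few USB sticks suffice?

5

Total = 155 + 150 + 125 + 105 + 45 + 40 + 40 + 35 + 35 + 35 + 30 = 795 GB.
Lower bound: ⌈795/200⌉ = 4 USB sticks.
A packing using 5 USB sticks:
  USB stick 1: 155 + 45 = 200
  USB stick 2: 150 + 40 = 190
  USB stick 3: 125 + 40 + 35 = 200
  USB stick 4: 105 + 35 + 35 = 175
  USB stick 5: 30 = 30
No arrangement into 4 USB sticks stays within capacity, so 5 is optimal.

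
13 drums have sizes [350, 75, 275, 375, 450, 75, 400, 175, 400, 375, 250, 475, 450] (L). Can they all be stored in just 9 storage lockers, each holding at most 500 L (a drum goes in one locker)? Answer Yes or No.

No

Total = 4125 L; ⌈4125/500⌉ = 9.
The bound of 9 does not rule out 9, but exhaustive search shows no assignment into 9 storage lockers of capacity 500 L exists — the minimum is 10.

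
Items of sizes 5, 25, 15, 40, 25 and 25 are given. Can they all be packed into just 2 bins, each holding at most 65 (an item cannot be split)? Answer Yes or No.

No

Total = 135; ⌈135/65⌉ = 3.
At least 3 bins are required, but only 2 are allowed.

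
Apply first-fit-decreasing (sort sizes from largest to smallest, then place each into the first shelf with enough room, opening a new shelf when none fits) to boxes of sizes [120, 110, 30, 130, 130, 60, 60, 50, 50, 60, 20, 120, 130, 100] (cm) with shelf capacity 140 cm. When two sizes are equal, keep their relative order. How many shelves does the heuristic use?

Sorted descending: 130, 130, 130, 120, 120, 110, 100, 60, 60, 60, 50, 50, 30, 20.
  130 → shelf 1 (new)  [load 130/140]
  130 → shelf 2 (new)  [load 130/140]
  130 → shelf 3 (new)  [load 130/140]
  120 → shelf 4 (new)  [load 120/140]
  120 → shelf 5 (new)  [load 120/140]
  110 → shelf 6 (new)  [load 110/140]
  100 → shelf 7 (new)  [load 100/140]
  60 → shelf 8 (new)  [load 60/140]
  60 → shelf 8  [load 120/140]
  60 → shelf 9 (new)  [load 60/140]
  50 → shelf 9  [load 110/140]
  50 → shelf 10 (new)  [load 50/140]
  30 → shelf 6  [load 140/140]
  20 → shelf 4  [load 140/140]
10 shelves opened.

10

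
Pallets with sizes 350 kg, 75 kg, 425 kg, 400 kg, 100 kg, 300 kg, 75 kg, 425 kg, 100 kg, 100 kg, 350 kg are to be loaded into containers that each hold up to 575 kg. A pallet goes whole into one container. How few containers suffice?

Total = 425 + 425 + 400 + 350 + 350 + 300 + 100 + 100 + 100 + 75 + 75 = 2700 kg.
Lower bound: ⌈2700/575⌉ = 5 containers.
Also, 6 pallets each exceed 575/2 kg, and no two of those can share a container, so at least 6 containers are needed.
A packing using 6 containers:
  container 1: 425 + 100 = 525
  container 2: 425 + 100 = 525
  container 3: 400 + 100 + 75 = 575
  container 4: 350 + 75 = 425
  container 5: 350 = 350
  container 6: 300 = 300
This matches the lower bound, so 6 is optimal.

6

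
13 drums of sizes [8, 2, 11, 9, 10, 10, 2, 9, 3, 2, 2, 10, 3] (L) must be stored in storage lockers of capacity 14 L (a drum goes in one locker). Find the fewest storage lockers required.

Total = 11 + 10 + 10 + 10 + 9 + 9 + 8 + 3 + 3 + 2 + 2 + 2 + 2 = 81 L.
Lower bound: ⌈81/14⌉ = 6 storage lockers.
Also, 7 drums each exceed 7 L, and no two of those can share a locker, so at least 7 storage lockers are needed.
A packing using 7 storage lockers:
  locker 1: 11 + 3 = 14
  locker 2: 10 + 3 = 13
  locker 3: 10 + 2 + 2 = 14
  locker 4: 10 + 2 + 2 = 14
  locker 5: 9 = 9
  locker 6: 9 = 9
  locker 7: 8 = 8
This matches the lower bound, so 7 is optimal.

7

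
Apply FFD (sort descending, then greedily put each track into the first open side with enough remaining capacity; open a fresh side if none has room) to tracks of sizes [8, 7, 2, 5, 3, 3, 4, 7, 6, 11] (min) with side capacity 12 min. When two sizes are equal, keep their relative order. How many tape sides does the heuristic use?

Sorted descending: 11, 8, 7, 7, 6, 5, 4, 3, 3, 2.
  11 → side 1 (new)  [load 11/12]
  8 → side 2 (new)  [load 8/12]
  7 → side 3 (new)  [load 7/12]
  7 → side 4 (new)  [load 7/12]
  6 → side 5 (new)  [load 6/12]
  5 → side 3  [load 12/12]
  4 → side 2  [load 12/12]
  3 → side 4  [load 10/12]
  3 → side 5  [load 9/12]
  2 → side 4  [load 12/12]
5 tape sides opened.

5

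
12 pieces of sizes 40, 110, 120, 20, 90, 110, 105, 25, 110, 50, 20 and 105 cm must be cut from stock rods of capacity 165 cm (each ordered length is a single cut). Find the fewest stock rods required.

7

Total = 120 + 110 + 110 + 110 + 105 + 105 + 90 + 50 + 40 + 25 + 20 + 20 = 905 cm.
Lower bound: ⌈905/165⌉ = 6 stock rods.
Also, 7 pieces each exceed 165/2 cm, and no two of those can share a stock rod, so at least 7 stock rods are needed.
A packing using 7 stock rods:
  stock rod 1: 120 + 40 = 160
  stock rod 2: 110 + 50 = 160
  stock rod 3: 110 + 25 + 20 = 155
  stock rod 4: 110 + 20 = 130
  stock rod 5: 105 = 105
  stock rod 6: 105 = 105
  stock rod 7: 90 = 90
This matches the lower bound, so 7 is optimal.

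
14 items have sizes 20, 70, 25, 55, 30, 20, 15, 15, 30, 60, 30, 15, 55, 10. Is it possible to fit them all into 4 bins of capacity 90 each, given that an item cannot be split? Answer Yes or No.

No

Total = 450; ⌈450/90⌉ = 5.
At least 5 bins are required, but only 4 are allowed.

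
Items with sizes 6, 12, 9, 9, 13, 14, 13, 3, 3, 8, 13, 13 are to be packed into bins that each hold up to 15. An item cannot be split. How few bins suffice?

9

Total = 14 + 13 + 13 + 13 + 13 + 12 + 9 + 9 + 8 + 6 + 3 + 3 = 116.
Lower bound: ⌈116/15⌉ = 8 bins.
Also, 9 items each exceed 15/2, and no two of those can share a bin, so at least 9 bins are needed.
A packing using 9 bins:
  bin 1: 14 = 14
  bin 2: 13 = 13
  bin 3: 13 = 13
  bin 4: 13 = 13
  bin 5: 13 = 13
  bin 6: 12 + 3 = 15
  bin 7: 9 + 6 = 15
  bin 8: 9 + 3 = 12
  bin 9: 8 = 8
This matches the lower bound, so 9 is optimal.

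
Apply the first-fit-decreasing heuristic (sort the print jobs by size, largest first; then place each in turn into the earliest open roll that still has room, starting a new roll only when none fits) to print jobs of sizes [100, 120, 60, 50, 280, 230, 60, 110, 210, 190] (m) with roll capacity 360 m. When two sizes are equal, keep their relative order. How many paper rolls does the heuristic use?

5

Sorted descending: 280, 230, 210, 190, 120, 110, 100, 60, 60, 50.
  280 → roll 1 (new)  [load 280/360]
  230 → roll 2 (new)  [load 230/360]
  210 → roll 3 (new)  [load 210/360]
  190 → roll 4 (new)  [load 190/360]
  120 → roll 2  [load 350/360]
  110 → roll 3  [load 320/360]
  100 → roll 4  [load 290/360]
  60 → roll 1  [load 340/360]
  60 → roll 4  [load 350/360]
  50 → roll 5 (new)  [load 50/360]
5 paper rolls opened.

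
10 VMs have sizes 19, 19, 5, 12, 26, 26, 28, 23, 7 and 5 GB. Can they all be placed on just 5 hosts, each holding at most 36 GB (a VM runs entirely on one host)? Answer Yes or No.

Total = 170 GB; ⌈170/36⌉ = 5.
6 VMs each exceed half the capacity and cannot share a host, forcing at least 6 hosts.
At least 6 hosts are required, but only 5 are allowed.

No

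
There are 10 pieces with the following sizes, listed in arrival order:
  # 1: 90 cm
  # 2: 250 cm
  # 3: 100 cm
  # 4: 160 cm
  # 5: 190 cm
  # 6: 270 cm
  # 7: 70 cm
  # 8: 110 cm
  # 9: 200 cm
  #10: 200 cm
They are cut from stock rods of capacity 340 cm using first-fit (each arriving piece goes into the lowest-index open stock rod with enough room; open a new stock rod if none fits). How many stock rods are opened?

  90 → stock rod 1 (new)  [load 90/340]
  250 → stock rod 1  [load 340/340]
  100 → stock rod 2 (new)  [load 100/340]
  160 → stock rod 2  [load 260/340]
  190 → stock rod 3 (new)  [load 190/340]
  270 → stock rod 4 (new)  [load 270/340]
  70 → stock rod 2  [load 330/340]
  110 → stock rod 3  [load 300/340]
  200 → stock rod 5 (new)  [load 200/340]
  200 → stock rod 6 (new)  [load 200/340]
6 stock rods opened.

6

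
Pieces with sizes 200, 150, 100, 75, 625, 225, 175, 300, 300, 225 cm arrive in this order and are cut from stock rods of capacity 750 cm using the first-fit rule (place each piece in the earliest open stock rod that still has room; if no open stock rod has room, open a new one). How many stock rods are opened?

  200 → stock rod 1 (new)  [load 200/750]
  150 → stock rod 1  [load 350/750]
  100 → stock rod 1  [load 450/750]
  75 → stock rod 1  [load 525/750]
  625 → stock rod 2 (new)  [load 625/750]
  225 → stock rod 1  [load 750/750]
  175 → stock rod 3 (new)  [load 175/750]
  300 → stock rod 3  [load 475/750]
  300 → stock rod 4 (new)  [load 300/750]
  225 → stock rod 3  [load 700/750]
4 stock rods opened.

4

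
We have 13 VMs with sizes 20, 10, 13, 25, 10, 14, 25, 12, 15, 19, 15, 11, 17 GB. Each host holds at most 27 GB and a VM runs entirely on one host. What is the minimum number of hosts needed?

9

Total = 25 + 25 + 20 + 19 + 17 + 15 + 15 + 14 + 13 + 12 + 11 + 10 + 10 = 206 GB.
Lower bound: ⌈206/27⌉ = 8 hosts.
A packing using 9 hosts:
  host 1: 25 = 25
  host 2: 25 = 25
  host 3: 20 = 20
  host 4: 19 = 19
  host 5: 17 + 10 = 27
  host 6: 15 + 12 = 27
  host 7: 15 + 11 = 26
  host 8: 14 + 13 = 27
  host 9: 10 = 10
No arrangement into 8 hosts stays within capacity, so 9 is optimal.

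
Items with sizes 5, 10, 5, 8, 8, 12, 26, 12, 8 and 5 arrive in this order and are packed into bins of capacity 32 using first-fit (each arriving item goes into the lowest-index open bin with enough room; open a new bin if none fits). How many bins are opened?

4

  5 → bin 1 (new)  [load 5/32]
  10 → bin 1  [load 15/32]
  5 → bin 1  [load 20/32]
  8 → bin 1  [load 28/32]
  8 → bin 2 (new)  [load 8/32]
  12 → bin 2  [load 20/32]
  26 → bin 3 (new)  [load 26/32]
  12 → bin 2  [load 32/32]
  8 → bin 4 (new)  [load 8/32]
  5 → bin 3  [load 31/32]
4 bins opened.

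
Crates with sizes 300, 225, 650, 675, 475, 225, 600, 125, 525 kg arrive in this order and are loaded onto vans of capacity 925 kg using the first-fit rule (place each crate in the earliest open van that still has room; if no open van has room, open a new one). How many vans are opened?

  300 → van 1 (new)  [load 300/925]
  225 → van 1  [load 525/925]
  650 → van 2 (new)  [load 650/925]
  675 → van 3 (new)  [load 675/925]
  475 → van 4 (new)  [load 475/925]
  225 → van 1  [load 750/925]
  600 → van 5 (new)  [load 600/925]
  125 → van 1  [load 875/925]
  525 → van 6 (new)  [load 525/925]
6 vans opened.

6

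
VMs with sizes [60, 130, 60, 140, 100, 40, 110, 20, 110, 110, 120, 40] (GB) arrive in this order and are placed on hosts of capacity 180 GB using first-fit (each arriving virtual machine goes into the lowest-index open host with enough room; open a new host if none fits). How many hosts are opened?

8

  60 → host 1 (new)  [load 60/180]
  130 → host 2 (new)  [load 130/180]
  60 → host 1  [load 120/180]
  140 → host 3 (new)  [load 140/180]
  100 → host 4 (new)  [load 100/180]
  40 → host 1  [load 160/180]
  110 → host 5 (new)  [load 110/180]
  20 → host 1  [load 180/180]
  110 → host 6 (new)  [load 110/180]
  110 → host 7 (new)  [load 110/180]
  120 → host 8 (new)  [load 120/180]
  40 → host 2  [load 170/180]
8 hosts opened.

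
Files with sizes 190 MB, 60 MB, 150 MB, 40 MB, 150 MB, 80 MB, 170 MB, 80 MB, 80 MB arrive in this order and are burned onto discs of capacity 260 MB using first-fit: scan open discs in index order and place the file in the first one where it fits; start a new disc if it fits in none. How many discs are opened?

  190 → disc 1 (new)  [load 190/260]
  60 → disc 1  [load 250/260]
  150 → disc 2 (new)  [load 150/260]
  40 → disc 2  [load 190/260]
  150 → disc 3 (new)  [load 150/260]
  80 → disc 3  [load 230/260]
  170 → disc 4 (new)  [load 170/260]
  80 → disc 4  [load 250/260]
  80 → disc 5 (new)  [load 80/260]
5 discs opened.

5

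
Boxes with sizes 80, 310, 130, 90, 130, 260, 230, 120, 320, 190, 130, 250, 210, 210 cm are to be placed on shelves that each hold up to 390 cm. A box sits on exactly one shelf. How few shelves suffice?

Total = 320 + 310 + 260 + 250 + 230 + 210 + 210 + 190 + 130 + 130 + 130 + 120 + 90 + 80 = 2660 cm.
Lower bound: ⌈2660/390⌉ = 7 shelves.
A packing using 8 shelves:
  shelf 1: 320 = 320
  shelf 2: 310 + 80 = 390
  shelf 3: 260 + 130 = 390
  shelf 4: 250 + 130 = 380
  shelf 5: 230 + 130 = 360
  shelf 6: 210 + 120 = 330
  shelf 7: 210 + 90 = 300
  shelf 8: 190 = 190
No arrangement into 7 shelves stays within capacity, so 8 is optimal.

8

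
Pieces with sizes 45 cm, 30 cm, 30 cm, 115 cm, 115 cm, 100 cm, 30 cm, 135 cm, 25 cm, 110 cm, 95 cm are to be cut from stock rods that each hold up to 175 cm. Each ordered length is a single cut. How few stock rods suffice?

Total = 135 + 115 + 115 + 110 + 100 + 95 + 45 + 30 + 30 + 30 + 25 = 830 cm.
Lower bound: ⌈830/175⌉ = 5 stock rods.
Also, 6 pieces each exceed 175/2 cm, and no two of those can share a stock rod, so at least 6 stock rods are needed.
A packing using 6 stock rods:
  stock rod 1: 135 + 30 = 165
  stock rod 2: 115 + 45 = 160
  stock rod 3: 115 + 30 + 30 = 175
  stock rod 4: 110 + 25 = 135
  stock rod 5: 100 = 100
  stock rod 6: 95 = 95
This matches the lower bound, so 6 is optimal.

6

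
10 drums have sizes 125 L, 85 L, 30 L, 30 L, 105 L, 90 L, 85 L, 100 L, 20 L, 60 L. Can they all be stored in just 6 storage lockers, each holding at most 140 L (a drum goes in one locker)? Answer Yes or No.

No

Total = 730 L; ⌈730/140⌉ = 6.
The bound of 6 does not rule out 6, but exhaustive search shows no assignment into 6 storage lockers of capacity 140 L exists — the minimum is 7.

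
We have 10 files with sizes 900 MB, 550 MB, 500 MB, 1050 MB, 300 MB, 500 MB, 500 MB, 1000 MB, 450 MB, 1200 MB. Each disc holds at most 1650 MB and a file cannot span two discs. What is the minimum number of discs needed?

5

Total = 1200 + 1050 + 1000 + 900 + 550 + 500 + 500 + 500 + 450 + 300 = 6950 MB.
Lower bound: ⌈6950/1650⌉ = 5 discs.
A packing using 5 discs:
  disc 1: 1200 + 450 = 1650
  disc 2: 1050 + 550 = 1600
  disc 3: 1000 + 500 = 1500
  disc 4: 900 + 500 = 1400
  disc 5: 500 + 300 = 800
This matches the lower bound, so 5 is optimal.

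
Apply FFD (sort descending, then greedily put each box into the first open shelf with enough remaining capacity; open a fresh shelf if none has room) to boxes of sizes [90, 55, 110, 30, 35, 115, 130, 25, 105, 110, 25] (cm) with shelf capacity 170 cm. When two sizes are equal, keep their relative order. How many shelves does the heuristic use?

Sorted descending: 130, 115, 110, 110, 105, 90, 55, 35, 30, 25, 25.
  130 → shelf 1 (new)  [load 130/170]
  115 → shelf 2 (new)  [load 115/170]
  110 → shelf 3 (new)  [load 110/170]
  110 → shelf 4 (new)  [load 110/170]
  105 → shelf 5 (new)  [load 105/170]
  90 → shelf 6 (new)  [load 90/170]
  55 → shelf 2  [load 170/170]
  35 → shelf 1  [load 165/170]
  30 → shelf 3  [load 140/170]
  25 → shelf 3  [load 165/170]
  25 → shelf 4  [load 135/170]
6 shelves opened.

6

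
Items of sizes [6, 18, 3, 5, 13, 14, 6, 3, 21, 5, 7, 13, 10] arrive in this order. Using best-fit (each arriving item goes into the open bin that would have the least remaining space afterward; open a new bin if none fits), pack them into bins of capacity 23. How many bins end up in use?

  6 → bin 1 (new)  [load 6/23]
  18 → bin 2 (new)  [load 18/23]
  3 → bin 2  [load 21/23]
  5 → bin 1  [load 11/23]
  13 → bin 3 (new)  [load 13/23]
  14 → bin 4 (new)  [load 14/23]
  6 → bin 4  [load 20/23]
  3 → bin 4  [load 23/23]
  21 → bin 5 (new)  [load 21/23]
  5 → bin 3  [load 18/23]
  7 → bin 1  [load 18/23]
  13 → bin 6 (new)  [load 13/23]
  10 → bin 6  [load 23/23]
6 bins opened.

6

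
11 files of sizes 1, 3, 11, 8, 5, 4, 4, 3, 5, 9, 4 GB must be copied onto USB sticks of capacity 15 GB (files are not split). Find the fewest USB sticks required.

Total = 11 + 9 + 8 + 5 + 5 + 4 + 4 + 4 + 3 + 3 + 1 = 57 GB.
Lower bound: ⌈57/15⌉ = 4 USB sticks.
A packing using 4 USB sticks:
  USB stick 1: 11 + 4 = 15
  USB stick 2: 9 + 5 + 1 = 15
  USB stick 3: 8 + 5 = 13
  USB stick 4: 4 + 4 + 3 + 3 = 14
This matches the lower bound, so 4 is optimal.

4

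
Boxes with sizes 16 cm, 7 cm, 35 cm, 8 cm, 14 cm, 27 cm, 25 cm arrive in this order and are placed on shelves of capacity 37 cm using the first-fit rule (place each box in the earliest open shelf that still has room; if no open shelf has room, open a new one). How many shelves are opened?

  16 → shelf 1 (new)  [load 16/37]
  7 → shelf 1  [load 23/37]
  35 → shelf 2 (new)  [load 35/37]
  8 → shelf 1  [load 31/37]
  14 → shelf 3 (new)  [load 14/37]
  27 → shelf 4 (new)  [load 27/37]
  25 → shelf 5 (new)  [load 25/37]
5 shelves opened.

5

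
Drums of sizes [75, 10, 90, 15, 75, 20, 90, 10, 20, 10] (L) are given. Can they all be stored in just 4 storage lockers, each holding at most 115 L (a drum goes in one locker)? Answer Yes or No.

A valid assignment using 4 storage lockers:
  locker 1: 90 + 20 = 110
  locker 2: 90 + 20 = 110
  locker 3: 75 + 15 + 10 + 10 = 110
  locker 4: 75 + 10 = 85
Every load is within 115 L, so 4 storage lockers suffice.

Yes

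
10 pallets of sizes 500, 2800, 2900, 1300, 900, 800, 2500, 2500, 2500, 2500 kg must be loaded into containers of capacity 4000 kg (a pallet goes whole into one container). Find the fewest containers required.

6

Total = 2900 + 2800 + 2500 + 2500 + 2500 + 2500 + 1300 + 900 + 800 + 500 = 19200 kg.
Lower bound: ⌈19200/4000⌉ = 5 containers.
Also, 6 pallets each exceed 2000 kg, and no two of those can share a container, so at least 6 containers are needed.
A packing using 6 containers:
  container 1: 2900 + 900 = 3800
  container 2: 2800 + 800 = 3600
  container 3: 2500 + 1300 = 3800
  container 4: 2500 + 500 = 3000
  container 5: 2500 = 2500
  container 6: 2500 = 2500
This matches the lower bound, so 6 is optimal.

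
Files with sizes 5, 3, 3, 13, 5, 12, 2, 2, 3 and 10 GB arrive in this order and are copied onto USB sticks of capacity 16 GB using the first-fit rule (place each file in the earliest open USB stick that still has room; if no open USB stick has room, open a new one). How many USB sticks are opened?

  5 → USB stick 1 (new)  [load 5/16]
  3 → USB stick 1  [load 8/16]
  3 → USB stick 1  [load 11/16]
  13 → USB stick 2 (new)  [load 13/16]
  5 → USB stick 1  [load 16/16]
  12 → USB stick 3 (new)  [load 12/16]
  2 → USB stick 2  [load 15/16]
  2 → USB stick 3  [load 14/16]
  3 → USB stick 4 (new)  [load 3/16]
  10 → USB stick 4  [load 13/16]
4 USB sticks opened.

4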